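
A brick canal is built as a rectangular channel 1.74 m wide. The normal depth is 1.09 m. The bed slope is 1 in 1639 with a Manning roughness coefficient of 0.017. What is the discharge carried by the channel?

Q = 1.7 m³/s

Flow area A = b·y = 1.74 × 1.09 = 1.897 m². Wetted perimeter P = b + 2y = 1.74 + 2×1.09 = 3.92 m.
Hydraulic radius R = A/P = 1.897/3.92 = 0.4838 m.
Manning's equation: Q = (1/n) A R^(2/3) S^(1/2) = (1/0.017) × 1.897 × 0.4838^(2/3) × 0.0006101^(1/2) = 1.7 m³/s.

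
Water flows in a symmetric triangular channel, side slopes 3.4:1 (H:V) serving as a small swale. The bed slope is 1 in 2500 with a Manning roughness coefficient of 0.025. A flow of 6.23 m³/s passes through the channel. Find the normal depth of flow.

y_n = 1.64 m

Manning's equation rearranged: A R^(2/3) = nQ / (1·√S) = 0.025 × 6.23 / (√0.0004) = 7.788.
At y = 1.82 m: A R^(2/3) = 10.29 — too large.
At y = 1.31 m: A R^(2/3) = 4.281 — too small.
At y = 1.64 m: A R^(2/3) = 7.793 — ≈ 7.788.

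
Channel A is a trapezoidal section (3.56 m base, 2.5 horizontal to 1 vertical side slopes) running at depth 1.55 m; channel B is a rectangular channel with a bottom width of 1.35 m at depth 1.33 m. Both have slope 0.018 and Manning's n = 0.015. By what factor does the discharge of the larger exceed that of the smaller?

10.7

Channel A: With bottom width b = 3.56 m and side slope z = 2.5: A = (b + zy)y = (3.56 + 2.5×1.55)×1.55 = 11.52 m²; P = b + 2y√(1+z²) = 3.56 + 2×1.55×2.693 = 11.91 m. Hydraulic radius R = A/P = 11.52/11.91 = 0.9679 m. Q_A = (1/0.015)·11.52·0.9679^(2/3)·√0.018 = 100.9 m³/s.
Channel B: Flow area A = b·y = 1.35 × 1.33 = 1.796 m². Wetted perimeter P = b + 2y = 1.35 + 2×1.33 = 4.01 m. Hydraulic radius R = A/P = 1.796/4.01 = 0.4478 m. Q_B = (1/0.015)·1.796·0.4478^(2/3)·√0.018 = 9.399 m³/s.
The larger discharge is 100.9 m³/s and the smaller is 9.399 m³/s; the ratio is 10.7.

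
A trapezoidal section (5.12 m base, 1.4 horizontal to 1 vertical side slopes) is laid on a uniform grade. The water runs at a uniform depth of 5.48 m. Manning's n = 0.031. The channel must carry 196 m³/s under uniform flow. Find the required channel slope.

S = 0.0018

With bottom width b = 5.12 m and side slope z = 1.4: A = (b + zy)y = (5.12 + 1.4×5.48)×5.48 = 70.1 m²; P = b + 2y√(1+z²) = 5.12 + 2×5.48×1.72 = 23.98 m.
Hydraulic radius R = A/P = 70.1/23.98 = 2.924 m.
From Manning's equation, S = [nQ / (1 A R^(2/3))]² = [0.031 × 196 / (1 × 70.1 × 2.924^(2/3))]² = 0.0018.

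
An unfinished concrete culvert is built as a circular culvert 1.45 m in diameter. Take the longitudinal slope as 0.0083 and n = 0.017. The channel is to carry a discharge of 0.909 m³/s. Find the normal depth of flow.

y_n = 0.442 m

Manning's equation rearranged: A R^(2/3) = nQ / (1·√S) = 0.017 × 0.909 / (√0.0083) = 0.1696.
Try y = 0.49 m: A R^(2/3) = 0.2066 — over.
Try y = 0.357 m: A R^(2/3) = 0.1116 — short.
Try y = 0.442 m: A R^(2/3) = 0.1696 — ≈ 0.1696.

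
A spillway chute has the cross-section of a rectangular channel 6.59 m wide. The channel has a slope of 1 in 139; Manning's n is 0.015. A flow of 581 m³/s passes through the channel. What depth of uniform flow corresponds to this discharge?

Manning's equation rearranged: A R^(2/3) = nQ / (1·√S) = 0.015 × 581 / (√0.007194) = 102.7.
Try y = 10 m: A R^(2/3) = 120.7 — high.
Try y = 6.7 m: A R^(2/3) = 74.88 — low.
Try y = 8.72 m: A R^(2/3) = 102.8 — ≈ 102.7.

y_n = 8.72 m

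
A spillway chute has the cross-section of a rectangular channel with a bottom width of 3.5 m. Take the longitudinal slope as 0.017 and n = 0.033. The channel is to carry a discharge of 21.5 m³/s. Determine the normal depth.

y_n = 1.71 m

Manning's equation rearranged: A R^(2/3) = nQ / (1·√S) = 0.033 × 21.5 / (√0.017) = 5.442.
Trying y = 1.26 m: A R^(2/3) = 3.584 — short.
Trying y = 1.87 m: A R^(2/3) = 6.119 — over.
Trying y = 1.71 m: A R^(2/3) = 5.433 — ≈ 5.442.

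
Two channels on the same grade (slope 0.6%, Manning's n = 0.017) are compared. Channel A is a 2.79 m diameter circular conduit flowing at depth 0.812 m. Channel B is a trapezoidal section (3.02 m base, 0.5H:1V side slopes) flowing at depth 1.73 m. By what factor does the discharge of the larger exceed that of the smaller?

7.45

Channel A: For a circular section of diameter D = 2.79 m at depth y = 0.812 m, the central angle is θ = 2 arccos(1 − 2y/D) = 2.279 rad. Then A = (D²/8)(θ − sin θ) = 1.479 m² and P = Dθ/2 = 3.18 m. Hydraulic radius R = A/P = 1.479/3.18 = 0.4651 m. Q_A = (1/0.017)·1.479·0.4651^(2/3)·√0.006 = 4.045 m³/s.
Channel B: With bottom width b = 3.02 m and side slope z = 0.5: A = (b + zy)y = (3.02 + 0.5×1.73)×1.73 = 6.721 m²; P = b + 2y√(1+z²) = 3.02 + 2×1.73×1.118 = 6.888 m. Hydraulic radius R = A/P = 6.721/6.888 = 0.9757 m. Q_B = (1/0.017)·6.721·0.9757^(2/3)·√0.006 = 30.13 m³/s.
The larger discharge is 30.13 m³/s and the smaller is 4.045 m³/s; the ratio is 7.45.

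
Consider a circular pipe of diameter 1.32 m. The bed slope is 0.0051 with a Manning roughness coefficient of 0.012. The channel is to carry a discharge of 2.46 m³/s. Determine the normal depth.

y_n = 0.762 m

Manning's equation rearranged: A R^(2/3) = nQ / (1·√S) = 0.012 × 2.46 / (√0.0051) = 0.4134.
Trying y = 0.548 m: A R^(2/3) = 0.2356 — short.
Trying y = 0.924 m: A R^(2/3) = 0.5471 — over.
Trying y = 0.762 m: A R^(2/3) = 0.4135 — close enough.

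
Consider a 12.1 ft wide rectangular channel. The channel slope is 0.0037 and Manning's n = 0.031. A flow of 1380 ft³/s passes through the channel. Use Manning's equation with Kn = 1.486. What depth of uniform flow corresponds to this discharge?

Manning's equation rearranged: A R^(2/3) = nQ / (1.486·√S) = 0.031 × 1380 / (1.486 × √0.0037) = 473.3.
At y = 18.6 ft: A R^(2/3) = 619.3 — over.
At y = 14.8 ft: A R^(2/3) = 473.1 — matches.

y_n = 14.8 ft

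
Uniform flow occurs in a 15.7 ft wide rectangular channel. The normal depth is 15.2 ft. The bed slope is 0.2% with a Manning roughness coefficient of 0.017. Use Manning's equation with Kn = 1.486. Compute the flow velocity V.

V = 11.7 ft/s

Flow area A = b·y = 15.7 × 15.2 = 238.6 ft². Wetted perimeter P = b + 2y = 15.7 + 2×15.2 = 46.1 ft.
Hydraulic radius R = A/P = 238.6/46.1 = 5.177 ft.
From Manning's equation, V = (1.486/n) R^(2/3) S^(1/2) = (1.486/0.017) × 5.177^(2/3) × 0.002^(1/2) = 11.7 ft/s.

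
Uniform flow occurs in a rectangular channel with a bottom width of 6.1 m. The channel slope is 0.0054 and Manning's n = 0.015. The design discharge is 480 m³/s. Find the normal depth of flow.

y_n = 9.24 m

Manning's equation rearranged: A R^(2/3) = nQ / (1·√S) = 0.015 × 480 / (√0.0054) = 97.98.
Try y = 10.1 m: A R^(2/3) = 108.7 — too large.
Try y = 7 m: A R^(2/3) = 70.56 — too small.
Try y = 9.24 m: A R^(2/3) = 98.01 — ≈ 97.98.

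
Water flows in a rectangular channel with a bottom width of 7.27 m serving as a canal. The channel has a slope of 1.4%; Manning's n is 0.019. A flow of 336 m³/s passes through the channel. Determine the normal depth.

y_n = 4.62 m

Manning's equation rearranged: A R^(2/3) = nQ / (1·√S) = 0.019 × 336 / (√0.014) = 53.95.
Trying y = 3.65 m: A R^(2/3) = 39.57 — low.
Trying y = 5.5 m: A R^(2/3) = 67.4 — high.
Trying y = 4.62 m: A R^(2/3) = 53.93 — matches.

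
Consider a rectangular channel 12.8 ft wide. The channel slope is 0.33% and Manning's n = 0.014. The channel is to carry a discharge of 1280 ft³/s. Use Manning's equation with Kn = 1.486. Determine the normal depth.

y_n = 7.25 ft

Manning's equation rearranged: A R^(2/3) = nQ / (1.486·√S) = 0.014 × 1280 / (1.486 × √0.0033) = 209.9.
At y = 5.1 ft: A R^(2/3) = 130.9 — low.
At y = 8.15 ft: A R^(2/3) = 244.4 — high.
At y = 7.25 ft: A R^(2/3) = 209.8 — close enough.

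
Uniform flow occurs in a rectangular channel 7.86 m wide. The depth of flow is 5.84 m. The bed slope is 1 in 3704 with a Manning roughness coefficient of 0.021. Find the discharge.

Q = 63.5 m³/s

Flow area A = b·y = 7.86 × 5.84 = 45.9 m². Wetted perimeter P = b + 2y = 7.86 + 2×5.84 = 19.54 m.
Hydraulic radius R = A/P = 45.9/19.54 = 2.349 m.
Manning's equation: Q = (1/n) A R^(2/3) S^(1/2) = (1/0.021) × 45.9 × 2.349^(2/3) × 0.00027^(1/2) = 63.5 m³/s.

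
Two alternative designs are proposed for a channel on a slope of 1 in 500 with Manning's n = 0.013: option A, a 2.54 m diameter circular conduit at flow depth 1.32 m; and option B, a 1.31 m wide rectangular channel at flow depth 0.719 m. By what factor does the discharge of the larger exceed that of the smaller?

4.33

Channel A: For a circular section of diameter D = 2.54 m at depth y = 1.32 m, the central angle is θ = 2 arccos(1 − 2y/D) = 3.22 rad. Then A = (D²/8)(θ − sin θ) = 2.661 m² and P = Dθ/2 = 4.09 m. Hydraulic radius R = A/P = 2.661/4.09 = 0.6505 m. Q_A = (1/0.013)·2.661·0.6505^(2/3)·√0.002 = 6.871 m³/s.
Channel B: Flow area A = b·y = 1.31 × 0.719 = 0.9419 m². Wetted perimeter P = b + 2y = 1.31 + 2×0.719 = 2.748 m. Hydraulic radius R = A/P = 0.9419/2.748 = 0.3428 m. Q_B = (1/0.013)·0.9419·0.3428^(2/3)·√0.002 = 1.587 m³/s.
The larger discharge is 6.871 m³/s and the smaller is 1.587 m³/s; the ratio is 4.33.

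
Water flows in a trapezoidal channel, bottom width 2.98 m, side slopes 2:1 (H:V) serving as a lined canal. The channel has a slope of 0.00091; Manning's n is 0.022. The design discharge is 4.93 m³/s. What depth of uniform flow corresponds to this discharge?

Manning's equation rearranged: A R^(2/3) = nQ / (1·√S) = 0.022 × 4.93 / (√0.00091) = 3.595.
Try y = 0.661 m: A R^(2/3) = 1.741 — too small.
Try y = 1.14 m: A R^(2/3) = 4.916 — too large.
Try y = 0.971 m: A R^(2/3) = 3.596 — matches.

y_n = 0.971 m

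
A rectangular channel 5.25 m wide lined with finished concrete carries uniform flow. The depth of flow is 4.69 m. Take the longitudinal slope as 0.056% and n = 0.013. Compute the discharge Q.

Flow area A = b·y = 5.25 × 4.69 = 24.62 m². Wetted perimeter P = b + 2y = 5.25 + 2×4.69 = 14.63 m.
Hydraulic radius R = A/P = 24.62/14.63 = 1.683 m.
Manning's equation: Q = (1/n) A R^(2/3) S^(1/2) = (1/0.013) × 24.62 × 1.683^(2/3) × 0.00056^(1/2) = 63.4 m³/s.

Q = 63.4 m³/s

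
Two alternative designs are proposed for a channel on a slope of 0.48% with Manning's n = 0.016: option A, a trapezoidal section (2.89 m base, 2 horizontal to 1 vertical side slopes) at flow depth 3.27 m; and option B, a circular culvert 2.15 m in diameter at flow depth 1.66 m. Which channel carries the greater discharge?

Channel A: With bottom width b = 2.89 m and side slope z = 2: A = (b + zy)y = (2.89 + 2×3.27)×3.27 = 30.84 m²; P = b + 2y√(1+z²) = 2.89 + 2×3.27×2.236 = 17.51 m. Hydraulic radius R = A/P = 30.84/17.51 = 1.761 m. Q_A = (1/0.016)·30.84·1.761^(2/3)·√0.0048 = 194.7 m³/s.
Channel B: For a circular section of diameter D = 2.15 m at depth y = 1.66 m, the central angle is θ = 2 arccos(1 − 2y/D) = 4.292 rad. Then A = (D²/8)(θ − sin θ) = 3.008 m² and P = Dθ/2 = 4.614 m. Hydraulic radius R = A/P = 3.008/4.614 = 0.6518 m. Q_B = (1/0.016)·3.008·0.6518^(2/3)·√0.0048 = 9.791 m³/s.
Q_A = 194.7 m³/s vs Q_B = 9.791 m³/s, so channel A carries more.

channel A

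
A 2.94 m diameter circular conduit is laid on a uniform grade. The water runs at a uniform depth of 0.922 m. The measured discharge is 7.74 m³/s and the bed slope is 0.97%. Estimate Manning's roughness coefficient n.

For a circular section of diameter D = 2.94 m at depth y = 0.922 m, the central angle is θ = 2 arccos(1 − 2y/D) = 2.378 rad. Then A = (D²/8)(θ − sin θ) = 1.821 m² and P = Dθ/2 = 3.495 m.
Hydraulic radius R = A/P = 1.821/3.495 = 0.5211 m.
Rearranging Manning's equation: n = (1/Q) A R^(2/3) S^(1/2) = (1/7.74) × 1.821 × 0.5211^(2/3) × √0.0097 = 0.015.

n = 0.015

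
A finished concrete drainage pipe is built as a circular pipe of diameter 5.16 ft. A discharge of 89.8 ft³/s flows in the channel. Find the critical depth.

y_c = 2.66 ft

At critical depth, Q² T / (g A³) = 1, i.e. A³/T = Q²/g = 89.8²/32.2 = 250.4.
At y = 2.93 ft: A³/T = 360.1 — over.
At y = 1.82 ft: A³/T = 58.08 — short.
At y = 2.66 ft: A³/T = 248.9 — matches.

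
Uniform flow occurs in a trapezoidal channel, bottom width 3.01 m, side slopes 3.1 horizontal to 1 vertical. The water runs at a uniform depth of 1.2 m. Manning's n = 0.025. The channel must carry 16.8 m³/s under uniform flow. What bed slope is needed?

S = 0.004

With bottom width b = 3.01 m and side slope z = 3.1: A = (b + zy)y = (3.01 + 3.1×1.2)×1.2 = 8.076 m²; P = b + 2y√(1+z²) = 3.01 + 2×1.2×3.257 = 10.83 m.
Hydraulic radius R = A/P = 8.076/10.83 = 0.7459 m.
From Manning's equation, S = [nQ / (1 A R^(2/3))]² = [0.025 × 16.8 / (1 × 8.076 × 0.7459^(2/3))]² = 0.004.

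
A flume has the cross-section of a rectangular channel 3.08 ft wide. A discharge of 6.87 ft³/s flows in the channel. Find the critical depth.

For a rectangular channel, critical depth y_c = (q²/g)^(1/3) where q = Q/b = 6.87/3.08 = 2.231 ft²/s.
So y_c = (2.231²/32.2)^(1/3) = 0.537 ft.

y_c = 0.537 ft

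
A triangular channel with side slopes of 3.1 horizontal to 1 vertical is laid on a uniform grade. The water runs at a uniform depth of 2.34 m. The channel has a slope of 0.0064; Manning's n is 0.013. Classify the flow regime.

For a triangular section with side slope z = 3.1: A = zy² = 3.1×2.34² = 16.97 m²; P = 2y√(1+z²) = 2×2.34×3.257 = 15.24 m.
Hydraulic radius R = A/P = 16.97/15.24 = 1.113 m.
V = (1/n) R^(2/3) √S = (1/0.013) × 1.113^(2/3) × √0.0064 = 6.611 m/s. Hydraulic depth D_h = A/T = 16.97/14.51 = 1.17 m.
Froude number Fr = V/√(g·D_h) = 6.611/√(9.81×1.17) = 1.95, which is greater than 1, so the flow is supercritical.

supercritical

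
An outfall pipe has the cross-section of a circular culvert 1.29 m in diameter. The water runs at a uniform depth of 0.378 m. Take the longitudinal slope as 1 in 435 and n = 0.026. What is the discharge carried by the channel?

For a circular section of diameter D = 1.29 m at depth y = 0.378 m, the central angle is θ = 2 arccos(1 − 2y/D) = 2.288 rad. Then A = (D²/8)(θ − sin θ) = 0.3192 m² and P = Dθ/2 = 1.476 m.
Hydraulic radius R = A/P = 0.3192/1.476 = 0.2163 m.
Manning's equation: Q = (1/n) A R^(2/3) S^(1/2) = (1/0.026) × 0.3192 × 0.2163^(2/3) × 0.002299^(1/2) = 0.212 m³/s.

Q = 0.212 m³/s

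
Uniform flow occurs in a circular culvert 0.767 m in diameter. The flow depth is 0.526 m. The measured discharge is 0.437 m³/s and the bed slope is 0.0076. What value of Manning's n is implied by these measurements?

For a circular section of diameter D = 0.767 m at depth y = 0.526 m, the central angle is θ = 2 arccos(1 − 2y/D) = 3.903 rad. Then A = (D²/8)(θ − sin θ) = 0.3377 m² and P = Dθ/2 = 1.497 m.
Hydraulic radius R = A/P = 0.3377/1.497 = 0.2256 m.
Rearranging Manning's equation: n = (1/Q) A R^(2/3) S^(1/2) = (1/0.437) × 0.3377 × 0.2256^(2/3) × √0.0076 = 0.025.

n = 0.025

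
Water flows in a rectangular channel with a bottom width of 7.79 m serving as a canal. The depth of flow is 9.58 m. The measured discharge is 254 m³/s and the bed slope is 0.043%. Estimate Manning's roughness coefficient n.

Flow area A = b·y = 7.79 × 9.58 = 74.63 m². Wetted perimeter P = b + 2y = 7.79 + 2×9.58 = 26.95 m.
Hydraulic radius R = A/P = 74.63/26.95 = 2.769 m.
Rearranging Manning's equation: n = (1/Q) A R^(2/3) S^(1/2) = (1/254) × 74.63 × 2.769^(2/3) × √0.00043 = 0.012.

n = 0.012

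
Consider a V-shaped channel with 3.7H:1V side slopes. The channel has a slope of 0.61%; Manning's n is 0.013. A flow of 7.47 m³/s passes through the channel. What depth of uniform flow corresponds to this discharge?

y_n = 0.797 m

Manning's equation rearranged: A R^(2/3) = nQ / (1·√S) = 0.013 × 7.47 / (√0.0061) = 1.243.
Try y = 0.613 m: A R^(2/3) = 0.6174 — short.
Try y = 0.992 m: A R^(2/3) = 2.228 — over.
Try y = 0.797 m: A R^(2/3) = 1.243 — close enough.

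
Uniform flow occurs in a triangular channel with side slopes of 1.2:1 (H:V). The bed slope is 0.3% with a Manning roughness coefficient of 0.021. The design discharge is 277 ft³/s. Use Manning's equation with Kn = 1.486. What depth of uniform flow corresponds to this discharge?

Manning's equation rearranged: A R^(2/3) = nQ / (1.486·√S) = 0.021 × 277 / (1.486 × √0.003) = 71.47.
At y = 6.95 ft: A R^(2/3) = 111.5 — too large.
At y = 4.83 ft: A R^(2/3) = 42.27 — too small.
At y = 5.88 ft: A R^(2/3) = 71.42 — matches.

y_n = 5.88 ft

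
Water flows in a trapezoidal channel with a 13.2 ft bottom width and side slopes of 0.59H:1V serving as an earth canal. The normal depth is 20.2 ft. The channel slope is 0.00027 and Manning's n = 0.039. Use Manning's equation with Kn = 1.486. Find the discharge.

Q = 1320 ft³/s

With bottom width b = 13.2 ft and side slope z = 0.59: A = (b + zy)y = (13.2 + 0.59×20.2)×20.2 = 507.4 ft²; P = b + 2y√(1+z²) = 13.2 + 2×20.2×1.161 = 60.11 ft.
Hydraulic radius R = A/P = 507.4/60.11 = 8.441 ft.
Manning's equation: Q = (1.486/n) A R^(2/3) S^(1/2) = (1.486/0.039) × 507.4 × 8.441^(2/3) × 0.00027^(1/2) = 1320 ft³/s.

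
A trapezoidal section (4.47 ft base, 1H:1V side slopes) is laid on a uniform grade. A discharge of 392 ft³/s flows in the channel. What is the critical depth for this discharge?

y_c = 4.47 ft

At critical depth, Q² T / (g A³) = 1, i.e. A³/T = Q²/g = 392²/32.2 = 4772.
Trying y = 5.05 ft: A³/T = 7627 — over.
Trying y = 4.47 ft: A³/T = 4759 — matches.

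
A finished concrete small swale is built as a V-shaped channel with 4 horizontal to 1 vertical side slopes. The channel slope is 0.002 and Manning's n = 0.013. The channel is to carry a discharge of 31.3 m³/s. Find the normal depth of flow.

Manning's equation rearranged: A R^(2/3) = nQ / (1·√S) = 0.013 × 31.3 / (√0.002) = 9.099.
At y = 1.31 m: A R^(2/3) = 5.074 — short.
At y = 1.91 m: A R^(2/3) = 13.87 — over.
At y = 1.63 m: A R^(2/3) = 9.087 — close enough.

y_n = 1.63 m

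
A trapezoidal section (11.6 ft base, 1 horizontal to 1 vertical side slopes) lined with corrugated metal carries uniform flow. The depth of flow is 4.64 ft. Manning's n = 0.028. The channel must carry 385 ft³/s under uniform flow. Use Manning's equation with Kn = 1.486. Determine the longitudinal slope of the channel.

S = 0.0021

With bottom width b = 11.6 ft and side slope z = 1: A = (b + zy)y = (11.6 + 1×4.64)×4.64 = 75.35 ft²; P = b + 2y√(1+z²) = 11.6 + 2×4.64×1.414 = 24.72 ft.
Hydraulic radius R = A/P = 75.35/24.72 = 3.048 ft.
From Manning's equation, S = [nQ / (1.486 A R^(2/3))]² = [0.028 × 385 / (1.486 × 75.35 × 3.048^(2/3))]² = 0.0021.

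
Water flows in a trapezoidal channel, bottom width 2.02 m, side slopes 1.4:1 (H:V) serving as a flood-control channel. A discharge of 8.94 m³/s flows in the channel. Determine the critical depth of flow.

y_c = 0.995 m

At critical depth, Q² T / (g A³) = 1, i.e. A³/T = Q²/g = 8.94²/9.81 = 8.147.
Trying y = 1.15 m: A³/T = 13.88 — high.
Trying y = 0.694 m: A³/T = 2.258 — low.
Trying y = 0.995 m: A³/T = 8.149 — close enough.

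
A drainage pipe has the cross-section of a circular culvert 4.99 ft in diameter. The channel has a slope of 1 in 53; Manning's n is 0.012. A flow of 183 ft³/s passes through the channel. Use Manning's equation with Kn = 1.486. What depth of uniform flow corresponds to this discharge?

y_n = 2.42 ft

Manning's equation rearranged: A R^(2/3) = nQ / (1.486·√S) = 0.012 × 183 / (1.486 × √0.01887) = 10.76.
At y = 1.65 ft: A R^(2/3) = 5.35 — too small.
At y = 2.85 ft: A R^(2/3) = 14.1 — too large.
At y = 2.42 ft: A R^(2/3) = 10.76 — close enough.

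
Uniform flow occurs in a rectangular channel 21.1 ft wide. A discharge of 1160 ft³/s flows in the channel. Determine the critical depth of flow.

y_c = 4.54 ft

For a rectangular channel, critical depth y_c = (q²/g)^(1/3) where q = Q/b = 1160/21.1 = 54.98 ft²/s.
So y_c = (54.98²/32.2)^(1/3) = 4.54 ft.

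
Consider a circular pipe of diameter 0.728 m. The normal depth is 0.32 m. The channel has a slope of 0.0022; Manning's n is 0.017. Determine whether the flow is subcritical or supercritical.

subcritical

For a circular section of diameter D = 0.728 m at depth y = 0.32 m, the central angle is θ = 2 arccos(1 − 2y/D) = 2.899 rad. Then A = (D²/8)(θ − sin θ) = 0.1762 m² and P = Dθ/2 = 1.055 m.
Hydraulic radius R = A/P = 0.1762/1.055 = 0.1669 m.
V = (1/n) R^(2/3) √S = (1/0.017) × 0.1669^(2/3) × √0.0022 = 0.8365 m/s. Hydraulic depth D_h = A/T = 0.1762/0.7227 = 0.2438 m.
Froude number Fr = V/√(g·D_h) = 0.8365/√(9.81×0.2438) = 0.541, which is less than 1, so the flow is subcritical.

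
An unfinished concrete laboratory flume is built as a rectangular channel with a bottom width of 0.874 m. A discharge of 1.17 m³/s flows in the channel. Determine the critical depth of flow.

y_c = 0.567 m

For a rectangular channel, critical depth y_c = (q²/g)^(1/3) where q = Q/b = 1.17/0.874 = 1.339 m²/s.
So y_c = (1.339²/9.81)^(1/3) = 0.567 m.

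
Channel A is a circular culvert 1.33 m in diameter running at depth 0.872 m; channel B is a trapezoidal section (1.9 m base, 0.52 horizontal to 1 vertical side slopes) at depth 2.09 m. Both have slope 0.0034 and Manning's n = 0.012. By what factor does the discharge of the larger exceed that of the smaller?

11.8

Channel A: For a circular section of diameter D = 1.33 m at depth y = 0.872 m, the central angle is θ = 2 arccos(1 − 2y/D) = 3.775 rad. Then A = (D²/8)(θ − sin θ) = 0.9654 m² and P = Dθ/2 = 2.51 m. Hydraulic radius R = A/P = 0.9654/2.51 = 0.3846 m. Q_A = (1/0.012)·0.9654·0.3846^(2/3)·√0.0034 = 2.481 m³/s.
Channel B: With bottom width b = 1.9 m and side slope z = 0.52: A = (b + zy)y = (1.9 + 0.52×2.09)×2.09 = 6.242 m²; P = b + 2y√(1+z²) = 1.9 + 2×2.09×1.127 = 6.611 m. Hydraulic radius R = A/P = 6.242/6.611 = 0.9442 m. Q_B = (1/0.012)·6.242·0.9442^(2/3)·√0.0034 = 29.19 m³/s.
The larger discharge is 29.19 m³/s and the smaller is 2.481 m³/s; the ratio is 11.8.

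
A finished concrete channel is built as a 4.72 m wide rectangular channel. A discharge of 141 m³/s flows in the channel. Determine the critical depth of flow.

y_c = 4.5 m

For a rectangular channel, critical depth y_c = (q²/g)^(1/3) where q = Q/b = 141/4.72 = 29.87 m²/s.
So y_c = (29.87²/9.81)^(1/3) = 4.5 m.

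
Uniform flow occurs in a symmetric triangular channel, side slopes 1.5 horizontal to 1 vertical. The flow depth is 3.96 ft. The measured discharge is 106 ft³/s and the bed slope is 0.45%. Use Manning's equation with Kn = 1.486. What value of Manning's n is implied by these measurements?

n = 0.0309

For a triangular section with side slope z = 1.5: A = zy² = 1.5×3.96² = 23.52 ft²; P = 2y√(1+z²) = 2×3.96×1.803 = 14.28 ft.
Hydraulic radius R = A/P = 23.52/14.28 = 1.647 ft.
Rearranging Manning's equation: n = (1.486/Q) A R^(2/3) S^(1/2) = (1.486/106) × 23.52 × 1.647^(2/3) × √0.0045 = 0.0309.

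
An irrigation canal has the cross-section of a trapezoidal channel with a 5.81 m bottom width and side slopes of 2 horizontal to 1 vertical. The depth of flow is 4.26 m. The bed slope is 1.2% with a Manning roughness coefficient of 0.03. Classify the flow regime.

With bottom width b = 5.81 m and side slope z = 2: A = (b + zy)y = (5.81 + 2×4.26)×4.26 = 61.05 m²; P = b + 2y√(1+z²) = 5.81 + 2×4.26×2.236 = 24.86 m.
Hydraulic radius R = A/P = 61.05/24.86 = 2.455 m.
V = (1/n) R^(2/3) √S = (1/0.03) × 2.455^(2/3) × √0.012 = 6.646 m/s. Hydraulic depth D_h = A/T = 61.05/22.85 = 2.672 m.
Froude number Fr = V/√(g·D_h) = 6.646/√(9.81×2.672) = 1.3, which is greater than 1, so the flow is supercritical.

supercritical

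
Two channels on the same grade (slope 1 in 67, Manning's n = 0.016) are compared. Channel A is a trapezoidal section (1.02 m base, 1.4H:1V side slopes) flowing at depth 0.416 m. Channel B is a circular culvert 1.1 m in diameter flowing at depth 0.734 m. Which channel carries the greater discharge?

channel B

Channel A: With bottom width b = 1.02 m and side slope z = 1.4: A = (b + zy)y = (1.02 + 1.4×0.416)×0.416 = 0.6666 m²; P = b + 2y√(1+z²) = 1.02 + 2×0.416×1.72 = 2.451 m. Hydraulic radius R = A/P = 0.6666/2.451 = 0.2719 m. Q_A = (1/0.016)·0.6666·0.2719^(2/3)·√0.01493 = 2.136 m³/s.
Channel B: For a circular section of diameter D = 1.1 m at depth y = 0.734 m, the central angle is θ = 2 arccos(1 − 2y/D) = 3.824 rad. Then A = (D²/8)(θ − sin θ) = 0.6737 m² and P = Dθ/2 = 2.103 m. Hydraulic radius R = A/P = 0.6737/2.103 = 0.3203 m. Q_B = (1/0.016)·0.6737·0.3203^(2/3)·√0.01493 = 2.408 m³/s.
Q_A = 2.136 m³/s vs Q_B = 2.408 m³/s, so channel B carries more.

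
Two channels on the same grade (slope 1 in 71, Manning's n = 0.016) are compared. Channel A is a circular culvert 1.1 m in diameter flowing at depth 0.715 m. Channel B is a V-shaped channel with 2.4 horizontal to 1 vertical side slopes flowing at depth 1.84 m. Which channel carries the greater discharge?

Channel A: For a circular section of diameter D = 1.1 m at depth y = 0.715 m, the central angle is θ = 2 arccos(1 − 2y/D) = 3.751 rad. Then A = (D²/8)(θ − sin θ) = 0.6539 m² and P = Dθ/2 = 2.063 m. Hydraulic radius R = A/P = 0.6539/2.063 = 0.317 m. Q_A = (1/0.016)·0.6539·0.317^(2/3)·√0.01408 = 2.255 m³/s.
Channel B: For a triangular section with side slope z = 2.4: A = zy² = 2.4×1.84² = 8.125 m²; P = 2y√(1+z²) = 2×1.84×2.6 = 9.568 m. Hydraulic radius R = A/P = 8.125/9.568 = 0.8492 m. Q_B = (1/0.016)·8.125·0.8492^(2/3)·√0.01408 = 54.05 m³/s.
Q_A = 2.255 m³/s vs Q_B = 54.05 m³/s, so channel B carries more.

channel B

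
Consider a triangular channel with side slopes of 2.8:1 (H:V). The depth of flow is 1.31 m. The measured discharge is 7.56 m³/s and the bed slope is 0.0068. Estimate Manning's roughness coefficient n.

n = 0.038

For a triangular section with side slope z = 2.8: A = zy² = 2.8×1.31² = 4.805 m²; P = 2y√(1+z²) = 2×1.31×2.973 = 7.79 m.
Hydraulic radius R = A/P = 4.805/7.79 = 0.6168 m.
Rearranging Manning's equation: n = (1/Q) A R^(2/3) S^(1/2) = (1/7.56) × 4.805 × 0.6168^(2/3) × √0.0068 = 0.038.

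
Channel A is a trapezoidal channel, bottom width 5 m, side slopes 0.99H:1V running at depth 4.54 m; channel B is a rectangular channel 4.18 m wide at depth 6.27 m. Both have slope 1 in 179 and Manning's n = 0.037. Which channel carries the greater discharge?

Channel A: With bottom width b = 5 m and side slope z = 0.99: A = (b + zy)y = (5 + 0.99×4.54)×4.54 = 43.11 m²; P = b + 2y√(1+z²) = 5 + 2×4.54×1.407 = 17.78 m. Hydraulic radius R = A/P = 43.11/17.78 = 2.425 m. Q_A = (1/0.037)·43.11·2.425^(2/3)·√0.005587 = 157.2 m³/s.
Channel B: Flow area A = b·y = 4.18 × 6.27 = 26.21 m². Wetted perimeter P = b + 2y = 4.18 + 2×6.27 = 16.72 m. Hydraulic radius R = A/P = 26.21/16.72 = 1.567 m. Q_B = (1/0.037)·26.21·1.567^(2/3)·√0.005587 = 71.44 m³/s.
Q_A = 157.2 m³/s vs Q_B = 71.44 m³/s, so channel A carries more.

channel A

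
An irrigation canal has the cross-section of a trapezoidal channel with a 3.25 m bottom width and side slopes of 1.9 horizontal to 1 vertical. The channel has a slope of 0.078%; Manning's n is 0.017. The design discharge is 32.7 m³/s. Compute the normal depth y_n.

Manning's equation rearranged: A R^(2/3) = nQ / (1·√S) = 0.017 × 32.7 / (√0.00078) = 19.9.
Try y = 2.72 m: A R^(2/3) = 30.45 — high.
Try y = 1.79 m: A R^(2/3) = 12.6 — low.
Try y = 2.23 m: A R^(2/3) = 19.9 — ≈ 19.9.

y_n = 2.23 m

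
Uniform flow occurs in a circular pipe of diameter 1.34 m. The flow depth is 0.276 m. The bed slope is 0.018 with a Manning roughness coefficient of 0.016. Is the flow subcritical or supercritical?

supercritical

For a circular section of diameter D = 1.34 m at depth y = 0.276 m, the central angle is θ = 2 arccos(1 − 2y/D) = 1.884 rad. Then A = (D²/8)(θ − sin θ) = 0.2094 m² and P = Dθ/2 = 1.262 m.
Hydraulic radius R = A/P = 0.2094/1.262 = 0.1659 m.
V = (1/n) R^(2/3) √S = (1/0.016) × 0.1659^(2/3) × √0.018 = 2.531 m/s. Hydraulic depth D_h = A/T = 0.2094/1.084 = 0.1932 m.
Froude number Fr = V/√(g·D_h) = 2.531/√(9.81×0.1932) = 1.84, which is greater than 1, so the flow is supercritical.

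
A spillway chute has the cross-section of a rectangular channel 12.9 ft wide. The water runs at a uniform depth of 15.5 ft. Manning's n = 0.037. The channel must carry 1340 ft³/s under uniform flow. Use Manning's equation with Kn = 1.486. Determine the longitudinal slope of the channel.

S = 0.00369

Flow area A = b·y = 12.9 × 15.5 = 200 ft². Wetted perimeter P = b + 2y = 12.9 + 2×15.5 = 43.9 ft.
Hydraulic radius R = A/P = 200/43.9 = 4.555 ft.
From Manning's equation, S = [nQ / (1.486 A R^(2/3))]² = [0.037 × 1340 / (1.486 × 200 × 4.555^(2/3))]² = 0.00369.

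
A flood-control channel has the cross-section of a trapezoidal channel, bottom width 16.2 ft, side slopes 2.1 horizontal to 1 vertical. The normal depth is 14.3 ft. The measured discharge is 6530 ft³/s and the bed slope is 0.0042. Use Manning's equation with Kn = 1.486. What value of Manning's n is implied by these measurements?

With bottom width b = 16.2 ft and side slope z = 2.1: A = (b + zy)y = (16.2 + 2.1×14.3)×14.3 = 661.1 ft²; P = b + 2y√(1+z²) = 16.2 + 2×14.3×2.326 = 82.72 ft.
Hydraulic radius R = A/P = 661.1/82.72 = 7.992 ft.
Rearranging Manning's equation: n = (1.486/Q) A R^(2/3) S^(1/2) = (1.486/6530) × 661.1 × 7.992^(2/3) × √0.0042 = 0.039.

n = 0.039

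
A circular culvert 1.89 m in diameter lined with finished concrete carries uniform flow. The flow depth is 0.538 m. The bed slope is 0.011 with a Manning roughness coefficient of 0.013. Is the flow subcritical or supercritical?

supercritical

For a circular section of diameter D = 1.89 m at depth y = 0.538 m, the central angle is θ = 2 arccos(1 − 2y/D) = 2.251 rad. Then A = (D²/8)(θ − sin θ) = 0.658 m² and P = Dθ/2 = 2.127 m.
Hydraulic radius R = A/P = 0.658/2.127 = 0.3093 m.
V = (1/n) R^(2/3) √S = (1/0.013) × 0.3093^(2/3) × √0.011 = 3.69 m/s. Hydraulic depth D_h = A/T = 0.658/1.706 = 0.3858 m.
Froude number Fr = V/√(g·D_h) = 3.69/√(9.81×0.3858) = 1.9, which is greater than 1, so the flow is supercritical.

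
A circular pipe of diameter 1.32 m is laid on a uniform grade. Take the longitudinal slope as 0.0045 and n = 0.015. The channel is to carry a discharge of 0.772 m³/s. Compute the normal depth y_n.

Manning's equation rearranged: A R^(2/3) = nQ / (1·√S) = 0.015 × 0.772 / (√0.0045) = 0.1726.
At y = 0.549 m: A R^(2/3) = 0.2364 — over.
At y = 0.378 m: A R^(2/3) = 0.1169 — short.
At y = 0.463 m: A R^(2/3) = 0.1725 — close enough.

y_n = 0.463 m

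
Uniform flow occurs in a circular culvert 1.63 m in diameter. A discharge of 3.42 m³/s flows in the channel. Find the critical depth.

At critical depth, Q² T / (g A³) = 1, i.e. A³/T = Q²/g = 3.42²/9.81 = 1.192.
At y = 1.05 m: A³/T = 1.839 — too large.
At y = 0.745 m: A³/T = 0.4943 — too small.
At y = 0.938 m: A³/T = 1.192 — ≈ 1.192.

y_c = 0.938 m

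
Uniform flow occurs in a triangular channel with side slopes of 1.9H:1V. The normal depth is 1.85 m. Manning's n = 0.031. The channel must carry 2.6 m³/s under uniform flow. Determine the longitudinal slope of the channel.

S = 0.000201

For a triangular section with side slope z = 1.9: A = zy² = 1.9×1.85² = 6.503 m²; P = 2y√(1+z²) = 2×1.85×2.147 = 7.944 m.
Hydraulic radius R = A/P = 6.503/7.944 = 0.8185 m.
From Manning's equation, S = [nQ / (1 A R^(2/3))]² = [0.031 × 2.6 / (1 × 6.503 × 0.8185^(2/3))]² = 0.000201.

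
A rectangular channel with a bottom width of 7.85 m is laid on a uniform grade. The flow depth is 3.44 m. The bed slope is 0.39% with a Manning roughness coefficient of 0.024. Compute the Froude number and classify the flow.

subcritical

Flow area A = b·y = 7.85 × 3.44 = 27 m². Wetted perimeter P = b + 2y = 7.85 + 2×3.44 = 14.73 m.
Hydraulic radius R = A/P = 27/14.73 = 1.833 m.
V = (1/n) R^(2/3) √S = (1/0.024) × 1.833^(2/3) × √0.0039 = 3.898 m/s. Hydraulic depth D_h = A/T = 27/7.85 = 3.44 m.
Froude number Fr = V/√(g·D_h) = 3.898/√(9.81×3.44) = 0.671, which is less than 1, so the flow is subcritical.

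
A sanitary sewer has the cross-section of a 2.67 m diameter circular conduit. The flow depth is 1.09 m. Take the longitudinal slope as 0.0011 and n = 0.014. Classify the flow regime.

subcritical

For a circular section of diameter D = 2.67 m at depth y = 1.09 m, the central angle is θ = 2 arccos(1 − 2y/D) = 2.772 rad. Then A = (D²/8)(θ − sin θ) = 2.149 m² and P = Dθ/2 = 3.701 m.
Hydraulic radius R = A/P = 2.149/3.701 = 0.5806 m.
V = (1/n) R^(2/3) √S = (1/0.014) × 0.5806^(2/3) × √0.0011 = 1.649 m/s. Hydraulic depth D_h = A/T = 2.149/2.625 = 0.8188 m.
Froude number Fr = V/√(g·D_h) = 1.649/√(9.81×0.8188) = 0.582, which is less than 1, so the flow is subcritical.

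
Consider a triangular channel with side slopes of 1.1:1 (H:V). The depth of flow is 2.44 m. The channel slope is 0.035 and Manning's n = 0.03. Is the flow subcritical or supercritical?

For a triangular section with side slope z = 1.1: A = zy² = 1.1×2.44² = 6.549 m²; P = 2y√(1+z²) = 2×2.44×1.487 = 7.255 m.
Hydraulic radius R = A/P = 6.549/7.255 = 0.9027 m.
V = (1/n) R^(2/3) √S = (1/0.03) × 0.9027^(2/3) × √0.035 = 5.825 m/s. Hydraulic depth D_h = A/T = 6.549/5.368 = 1.22 m.
Froude number Fr = V/√(g·D_h) = 5.825/√(9.81×1.22) = 1.68, which is greater than 1, so the flow is supercritical.

supercritical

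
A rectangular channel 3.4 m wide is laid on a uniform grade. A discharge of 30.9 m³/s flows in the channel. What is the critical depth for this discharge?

y_c = 2.03 m

For a rectangular channel, critical depth y_c = (q²/g)^(1/3) where q = Q/b = 30.9/3.4 = 9.088 m²/s.
So y_c = (9.088²/9.81)^(1/3) = 2.03 m.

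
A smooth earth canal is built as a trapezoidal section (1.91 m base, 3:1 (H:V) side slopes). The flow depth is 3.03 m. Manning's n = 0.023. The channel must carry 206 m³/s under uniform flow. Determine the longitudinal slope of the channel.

S = 0.011

With bottom width b = 1.91 m and side slope z = 3: A = (b + zy)y = (1.91 + 3×3.03)×3.03 = 33.33 m²; P = b + 2y√(1+z²) = 1.91 + 2×3.03×3.162 = 21.07 m.
Hydraulic radius R = A/P = 33.33/21.07 = 1.582 m.
From Manning's equation, S = [nQ / (1 A R^(2/3))]² = [0.023 × 206 / (1 × 33.33 × 1.582^(2/3))]² = 0.011.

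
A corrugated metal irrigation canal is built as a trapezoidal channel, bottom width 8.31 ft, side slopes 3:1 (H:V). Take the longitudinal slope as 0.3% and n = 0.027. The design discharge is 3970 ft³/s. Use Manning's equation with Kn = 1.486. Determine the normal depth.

y_n = 10.5 ft

Manning's equation rearranged: A R^(2/3) = nQ / (1.486·√S) = 0.027 × 3970 / (1.486 × √0.003) = 1317.
Trying y = 8.95 ft: A R^(2/3) = 901.3 — low.
Trying y = 10.5 ft: A R^(2/3) = 1317 — ≈ 1317.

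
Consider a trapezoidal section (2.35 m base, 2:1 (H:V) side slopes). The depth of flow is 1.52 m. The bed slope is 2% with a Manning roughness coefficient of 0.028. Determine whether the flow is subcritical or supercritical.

supercritical

With bottom width b = 2.35 m and side slope z = 2: A = (b + zy)y = (2.35 + 2×1.52)×1.52 = 8.193 m²; P = b + 2y√(1+z²) = 2.35 + 2×1.52×2.236 = 9.148 m.
Hydraulic radius R = A/P = 8.193/9.148 = 0.8956 m.
V = (1/n) R^(2/3) √S = (1/0.028) × 0.8956^(2/3) × √0.02 = 4.693 m/s. Hydraulic depth D_h = A/T = 8.193/8.43 = 0.9719 m.
Froude number Fr = V/√(g·D_h) = 4.693/√(9.81×0.9719) = 1.52, which is greater than 1, so the flow is supercritical.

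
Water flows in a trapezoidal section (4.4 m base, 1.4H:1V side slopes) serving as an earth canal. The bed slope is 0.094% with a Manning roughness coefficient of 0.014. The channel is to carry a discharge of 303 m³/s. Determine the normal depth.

y_n = 5.58 m

Manning's equation rearranged: A R^(2/3) = nQ / (1·√S) = 0.014 × 303 / (√0.00094) = 138.4.
At y = 6.9 m: A R^(2/3) = 221.4 — over.
At y = 4.71 m: A R^(2/3) = 95.71 — short.
At y = 5.58 m: A R^(2/3) = 138.2 — ≈ 138.4.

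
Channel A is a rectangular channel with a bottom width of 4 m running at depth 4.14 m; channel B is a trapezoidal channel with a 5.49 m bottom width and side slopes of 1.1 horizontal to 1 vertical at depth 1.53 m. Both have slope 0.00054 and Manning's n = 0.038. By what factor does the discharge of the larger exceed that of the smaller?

1.74

Channel A: Flow area A = b·y = 4 × 4.14 = 16.56 m². Wetted perimeter P = b + 2y = 4 + 2×4.14 = 12.28 m. Hydraulic radius R = A/P = 16.56/12.28 = 1.349 m. Q_A = (1/0.038)·16.56·1.349^(2/3)·√0.00054 = 12.36 m³/s.
Channel B: With bottom width b = 5.49 m and side slope z = 1.1: A = (b + zy)y = (5.49 + 1.1×1.53)×1.53 = 10.97 m²; P = b + 2y√(1+z²) = 5.49 + 2×1.53×1.487 = 10.04 m. Hydraulic radius R = A/P = 10.97/10.04 = 1.093 m. Q_B = (1/0.038)·10.97·1.093^(2/3)·√0.00054 = 7.122 m³/s.
The larger discharge is 12.36 m³/s and the smaller is 7.122 m³/s; the ratio is 1.74.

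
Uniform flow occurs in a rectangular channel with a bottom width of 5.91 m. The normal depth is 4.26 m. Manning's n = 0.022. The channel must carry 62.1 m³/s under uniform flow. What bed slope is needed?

Flow area A = b·y = 5.91 × 4.26 = 25.18 m². Wetted perimeter P = b + 2y = 5.91 + 2×4.26 = 14.43 m.
Hydraulic radius R = A/P = 25.18/14.43 = 1.745 m.
From Manning's equation, S = [nQ / (1 A R^(2/3))]² = [0.022 × 62.1 / (1 × 25.18 × 1.745^(2/3))]² = 0.0014.

S = 0.0014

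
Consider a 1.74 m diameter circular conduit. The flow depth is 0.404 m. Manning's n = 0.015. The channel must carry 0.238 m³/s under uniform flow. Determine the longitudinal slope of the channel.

S = 0.000489

For a circular section of diameter D = 1.74 m at depth y = 0.404 m, the central angle is θ = 2 arccos(1 − 2y/D) = 2.011 rad. Then A = (D²/8)(θ − sin θ) = 0.4187 m² and P = Dθ/2 = 1.75 m.
Hydraulic radius R = A/P = 0.4187/1.75 = 0.2393 m.
From Manning's equation, S = [nQ / (1 A R^(2/3))]² = [0.015 × 0.238 / (1 × 0.4187 × 0.2393^(2/3))]² = 0.000489.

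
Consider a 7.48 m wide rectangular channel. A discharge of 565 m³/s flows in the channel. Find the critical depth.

y_c = 8.35 m

For a rectangular channel, critical depth y_c = (q²/g)^(1/3) where q = Q/b = 565/7.48 = 75.53 m²/s.
So y_c = (75.53²/9.81)^(1/3) = 8.35 m.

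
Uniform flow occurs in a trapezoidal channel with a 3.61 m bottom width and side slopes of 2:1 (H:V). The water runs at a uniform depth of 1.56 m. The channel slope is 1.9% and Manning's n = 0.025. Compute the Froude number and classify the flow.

With bottom width b = 3.61 m and side slope z = 2: A = (b + zy)y = (3.61 + 2×1.56)×1.56 = 10.5 m²; P = b + 2y√(1+z²) = 3.61 + 2×1.56×2.236 = 10.59 m.
Hydraulic radius R = A/P = 10.5/10.59 = 0.9917 m.
V = (1/n) R^(2/3) √S = (1/0.025) × 0.9917^(2/3) × √0.019 = 5.483 m/s. Hydraulic depth D_h = A/T = 10.5/9.85 = 1.066 m.
Froude number Fr = V/√(g·D_h) = 5.483/√(9.81×1.066) = 1.7, which is greater than 1, so the flow is supercritical.

supercritical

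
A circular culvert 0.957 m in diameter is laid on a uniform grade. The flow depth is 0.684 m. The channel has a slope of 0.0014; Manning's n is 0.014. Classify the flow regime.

subcritical

For a circular section of diameter D = 0.957 m at depth y = 0.684 m, the central angle is θ = 2 arccos(1 − 2y/D) = 4.029 rad. Then A = (D²/8)(θ − sin θ) = 0.5501 m² and P = Dθ/2 = 1.928 m.
Hydraulic radius R = A/P = 0.5501/1.928 = 0.2853 m.
V = (1/n) R^(2/3) √S = (1/0.014) × 0.2853^(2/3) × √0.0014 = 1.158 m/s. Hydraulic depth D_h = A/T = 0.5501/0.8642 = 0.6365 m.
Froude number Fr = V/√(g·D_h) = 1.158/√(9.81×0.6365) = 0.464, which is less than 1, so the flow is subcritical.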